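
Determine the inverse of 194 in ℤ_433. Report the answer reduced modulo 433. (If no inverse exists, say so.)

279

gcd(433, 194) by repeated division:
433 = 2·194 + 45
194 = 4·45 + 14
45 = 3·14 + 3
14 = 4·3 + 2
3 = 1·2 + 1
2 = 2·1 + 0
Since gcd(194, 433) = 1, back-substitute to write 1 as a combination:
1 = 3 − 2
1 = −14 + 5·3
1 = 5·45 − 16·14
1 = −16·194 + 69·45
1 = 69·433 − 154·194
Thus 194·(-154) ≡ 1 (mod 433); reducing, -154 mod 433 = 279.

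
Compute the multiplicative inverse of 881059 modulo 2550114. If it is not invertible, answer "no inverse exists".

1925485

gcd(2550114, 881059) by repeated division:
2550114 = 2·881059 + 787996
881059 = 1·787996 + 93063
787996 = 8·93063 + 43492
93063 = 2·43492 + 6079
43492 = 7·6079 + 939
6079 = 6·939 + 445
939 = 2·445 + 49
445 = 9·49 + 4
49 = 12·4 + 1
4 = 4·1 + 0
The gcd is 1. Working backward:
1 = 49 − 12·4
1 = −12·445 + 109·49
1 = 109·939 − 230·445
1 = −230·6079 + 1489·939
1 = 1489·43492 − 10653·6079
1 = −10653·93063 + 22795·43492
1 = 22795·787996 − 193013·93063
1 = −193013·881059 + 215808·787996
1 = 215808·2550114 − 624629·881059
So 881059·(-624629) ≡ 1 (mod 2550114), and -624629 ≡ 1925485 (mod 2550114).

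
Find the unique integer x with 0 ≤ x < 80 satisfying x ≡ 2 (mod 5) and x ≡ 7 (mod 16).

Write x = 2 + 5·k. Then 5·k ≡ 7 − 2 ≡ 5 (mod 16).
Need 5⁻¹ mod 16. Extended Euclid on (16, 5):
16 = 3*5 + 1
5 = 5*1 + 0
Back-substitute:
1 = 16 − 3·5
5⁻¹ ≡ 13 (mod 16), so k ≡ 13·5 ≡ 1 (mod 16).
x = 2 + 5·1 = 7.

7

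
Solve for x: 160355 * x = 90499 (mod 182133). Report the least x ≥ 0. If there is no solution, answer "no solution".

16580

First find gcd(160355, 182133):
182133 = 1*160355 + 21778
160355 = 7*21778 + 7909
21778 = 2*7909 + 5960
7909 = 1*5960 + 1949
5960 = 3*1949 + 113
1949 = 17*113 + 28
113 = 4*28 + 1
28 = 28*1 + 0
gcd = 1, so a unique solution mod 182133 exists.
Back-substitute for the Bézout coefficients:
1 = 113 − 4·28
1 = −4·1949 + 69·113
1 = 69·5960 − 211·1949
1 = −211·7909 + 280·5960
1 = 280·21778 − 771·7909
1 = −771·160355 + 5677·21778
1 = 5677·182133 − 6448·160355
So 160355·(-6448) ≡ 1 (mod 182133), giving 160355⁻¹ ≡ 175685.
x ≡ 160355⁻¹·90499 ≡ 175685·90499 ≡ 16580 (mod 182133).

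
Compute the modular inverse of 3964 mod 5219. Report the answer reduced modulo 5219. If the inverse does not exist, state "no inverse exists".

3593

Apply the Euclidean algorithm to 5219 and 3964:
5219 = 1·3964 + 1255
3964 = 3·1255 + 199
1255 = 6·199 + 61
199 = 3·61 + 16
61 = 3·16 + 13
16 = 1·13 + 3
13 = 4·3 + 1
3 = 3·1 + 0
The gcd is 1. Working backward:
1 = 13 − 4·3
1 = −4·16 + 5·13
1 = 5·61 − 19·16
1 = −19·199 + 62·61
1 = 62·1255 − 391·199
1 = −391·3964 + 1235·1255
1 = 1235·5219 − 1626·3964
So 3964·(-1626) ≡ 1 (mod 5219), and -1626 ≡ 3593 (mod 5219).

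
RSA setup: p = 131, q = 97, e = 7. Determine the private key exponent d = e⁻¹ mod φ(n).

φ(n) = (p−1)(q−1) = 130·96 = 12480.
Need d with 7·d ≡ 1 (mod 12480). Apply the extended Euclidean algorithm:
12480 = 1782·7 + 6
7 = 1·6 + 1
6 = 6·1 + 0
Back-substitute:
1 = 7 − 6
1 = −12480 + 1783·7
So 7·1783 ≡ 1 (mod 12480), hence d = 1783.

1783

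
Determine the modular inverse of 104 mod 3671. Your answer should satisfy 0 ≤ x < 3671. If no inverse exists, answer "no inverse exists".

gcd(3671, 104) by repeated division:
3671 = 35×104 + 31
104 = 3×31 + 11
31 = 2×11 + 9
11 = 1×9 + 2
9 = 4×2 + 1
2 = 2×1 + 0
gcd = 1, so the inverse exists. Back-substitute:
1 = 9 − 4·2
1 = −4·11 + 5·9
1 = 5·31 − 14·11
1 = −14·104 + 47·31
1 = 47·3671 − 1659·104
So 104·(-1659) ≡ 1 (mod 3671), and -1659 ≡ 2012 (mod 3671).

2012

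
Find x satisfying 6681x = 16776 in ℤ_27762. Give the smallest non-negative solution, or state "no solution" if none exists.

8280

First find gcd(6681, 27762):
27762 = 4×6681 + 1038
6681 = 6×1038 + 453
1038 = 2×453 + 132
453 = 3×132 + 57
132 = 2×57 + 18
57 = 3×18 + 3
18 = 6×3 + 0
gcd = 3 and 3 | 16776, so solutions exist. Divide through by 3: 2227x ≡ 5592 (mod 9254).
Now find 2227⁻¹ mod 9254:
9254 = 4·2227 + 346
2227 = 6·346 + 151
346 = 2·151 + 44
151 = 3·44 + 19
44 = 2·19 + 6
19 = 3·6 + 1
6 = 6·1 + 0
Back-substitute:
1 = 19 − 3·6
1 = −3·44 + 7·19
1 = 7·151 − 24·44
1 = −24·346 + 55·151
1 = 55·2227 − 354·346
1 = −354·9254 + 1471·2227
So 2227⁻¹ ≡ 1471 (mod 9254).
Then x ≡ 1471·5592 ≡ 8280 (mod 9254); the smallest non-negative solution is x = 8280.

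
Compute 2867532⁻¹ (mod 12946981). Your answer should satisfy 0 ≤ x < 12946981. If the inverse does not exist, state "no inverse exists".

Extended Euclidean algorithm:
12946981 = 4*2867532 + 1476853
2867532 = 1*1476853 + 1390679
1476853 = 1*1390679 + 86174
1390679 = 16*86174 + 11895
86174 = 7*11895 + 2909
11895 = 4*2909 + 259
2909 = 11*259 + 60
259 = 4*60 + 19
60 = 3*19 + 3
19 = 6*3 + 1
3 = 3*1 + 0
gcd = 1, so the inverse exists. Back-substitute:
1 = 19 − 6·3
1 = −6·60 + 19·19
1 = 19·259 − 82·60
1 = −82·2909 + 921·259
1 = 921·11895 − 3766·2909
1 = −3766·86174 + 27283·11895
1 = 27283·1390679 − 440294·86174
1 = −440294·1476853 + 467577·1390679
1 = 467577·2867532 − 907871·1476853
1 = −907871·12946981 + 4099061·2867532
So 2867532·4099061 ≡ 1 (mod 12946981).

4099061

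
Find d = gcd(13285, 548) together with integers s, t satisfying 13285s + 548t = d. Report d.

1

Apply Euclid's algorithm to 13285 and 548:
13285 = 24×548 + 133
548 = 4×133 + 16
133 = 8×16 + 5
16 = 3×5 + 1
5 = 5×1 + 0
gcd(13285, 548) = 1.
Express as a combination:
1 = 16 − 3·5
1 = −3·133 + 25·16
1 = 25·548 − 103·133
1 = −103·13285 + 2497·548
So 1 = (-103)·13285 + (2497)·548.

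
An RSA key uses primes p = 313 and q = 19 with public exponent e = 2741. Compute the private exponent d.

461

φ(n) = (p−1)(q−1) = 312·18 = 5616.
Need d with 2741·d ≡ 1 (mod 5616). Apply the extended Euclidean algorithm:
5616 = 2·2741 + 134
2741 = 20·134 + 61
134 = 2·61 + 12
61 = 5·12 + 1
12 = 12·1 + 0
Back-substitute:
1 = 61 − 5·12
1 = −5·134 + 11·61
1 = 11·2741 − 225·134
1 = −225·5616 + 461·2741
So 2741·461 ≡ 1 (mod 5616), hence d = 461.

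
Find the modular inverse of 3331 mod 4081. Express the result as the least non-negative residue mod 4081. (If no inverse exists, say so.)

3107

gcd(4081, 3331) by repeated division:
4081 = 1*3331 + 750
3331 = 4*750 + 331
750 = 2*331 + 88
331 = 3*88 + 67
88 = 1*67 + 21
67 = 3*21 + 4
21 = 5*4 + 1
4 = 4*1 + 0
The gcd is 1. Working backward:
1 = 21 − 5·4
1 = −5·67 + 16·21
1 = 16·88 − 21·67
1 = −21·331 + 79·88
1 = 79·750 − 179·331
1 = −179·3331 + 795·750
1 = 795·4081 − 974·3331
Thus 3331·(-974) ≡ 1 (mod 4081); reducing, -974 mod 4081 = 3107.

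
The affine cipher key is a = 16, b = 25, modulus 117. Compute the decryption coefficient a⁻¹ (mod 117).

gcd(117, 16) by repeated division:
117 = 7×16 + 5
16 = 3×5 + 1
5 = 5×1 + 0
Since gcd(16, 117) = 1, back-substitute to write 1 as a combination:
1 = 16 − 3·5
1 = −3·117 + 22·16
So 16·22 ≡ 1 (mod 117).

22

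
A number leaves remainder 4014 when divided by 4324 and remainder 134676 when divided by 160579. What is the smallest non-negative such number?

Write x = 4014 + 4324·k. Then 4324·k ≡ 134676 − 4014 ≡ 130662 (mod 160579).
Need 4324⁻¹ mod 160579. Extended Euclid on (160579, 4324):
160579 = 37·4324 + 591
4324 = 7·591 + 187
591 = 3·187 + 30
187 = 6·30 + 7
30 = 4·7 + 2
7 = 3·2 + 1
2 = 2·1 + 0
Back-substitute:
1 = 7 − 3·2
1 = −3·30 + 13·7
1 = 13·187 − 81·30
1 = −81·591 + 256·187
1 = 256·4324 − 1873·591
1 = −1873·160579 + 69557·4324
4324⁻¹ ≡ 69557 (mod 160579), so k ≡ 69557·130662 ≡ 6492 (mod 160579).
x = 4014 + 4324·6492 = 28075422.

28075422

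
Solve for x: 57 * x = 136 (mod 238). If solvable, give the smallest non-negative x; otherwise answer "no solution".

First find gcd(57, 238):
238 = 4×57 + 10
57 = 5×10 + 7
10 = 1×7 + 3
7 = 2×3 + 1
3 = 3×1 + 0
gcd = 1, so a unique solution mod 238 exists.
Back-substitute for the Bézout coefficients:
1 = 7 − 2·3
1 = −2·10 + 3·7
1 = 3·57 − 17·10
1 = −17·238 + 71·57
So 57·(71) ≡ 1 (mod 238), giving 57⁻¹ ≡ 71.
x ≡ 57⁻¹·136 ≡ 71·136 ≡ 136 (mod 238).

136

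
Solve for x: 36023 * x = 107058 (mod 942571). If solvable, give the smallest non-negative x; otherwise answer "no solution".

238609

First find gcd(36023, 942571):
942571 = 26×36023 + 5973
36023 = 6×5973 + 185
5973 = 32×185 + 53
185 = 3×53 + 26
53 = 2×26 + 1
26 = 26×1 + 0
gcd = 1, so a unique solution mod 942571 exists.
Back-substitute for the Bézout coefficients:
1 = 53 − 2·26
1 = −2·185 + 7·53
1 = 7·5973 − 226·185
1 = −226·36023 + 1363·5973
1 = 1363·942571 − 35664·36023
So 36023·(-35664) ≡ 1 (mod 942571), giving 36023⁻¹ ≡ 906907.
x ≡ 36023⁻¹·107058 ≡ 906907·107058 ≡ 238609 (mod 942571).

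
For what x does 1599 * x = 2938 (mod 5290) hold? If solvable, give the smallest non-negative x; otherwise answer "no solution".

First find gcd(1599, 5290):
5290 = 3·1599 + 493
1599 = 3·493 + 120
493 = 4·120 + 13
120 = 9·13 + 3
13 = 4·3 + 1
3 = 3·1 + 0
gcd = 1, so a unique solution mod 5290 exists.
Back-substitute for the Bézout coefficients:
1 = 13 − 4·3
1 = −4·120 + 37·13
1 = 37·493 − 152·120
1 = −152·1599 + 493·493
1 = 493·5290 − 1631·1599
So 1599·(-1631) ≡ 1 (mod 5290), giving 1599⁻¹ ≡ 3659.
x ≡ 1599⁻¹·2938 ≡ 3659·2938 ≡ 862 (mod 5290).

862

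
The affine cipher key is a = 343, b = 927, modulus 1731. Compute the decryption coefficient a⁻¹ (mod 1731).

757

gcd(1731, 343) by repeated division:
1731 = 5×343 + 16
343 = 21×16 + 7
16 = 2×7 + 2
7 = 3×2 + 1
2 = 2×1 + 0
Since gcd(343, 1731) = 1, back-substitute to write 1 as a combination:
1 = 7 − 3·2
1 = −3·16 + 7·7
1 = 7·343 − 150·16
1 = −150·1731 + 757·343
So 343·757 ≡ 1 (mod 1731).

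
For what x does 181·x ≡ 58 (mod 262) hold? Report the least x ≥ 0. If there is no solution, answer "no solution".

First find gcd(181, 262):
262 = 1*181 + 81
181 = 2*81 + 19
81 = 4*19 + 5
19 = 3*5 + 4
5 = 1*4 + 1
4 = 4*1 + 0
gcd = 1, so a unique solution mod 262 exists.
Back-substitute for the Bézout coefficients:
1 = 5 − 4
1 = −19 + 4·5
1 = 4·81 − 17·19
1 = −17·181 + 38·81
1 = 38·262 − 55·181
So 181·(-55) ≡ 1 (mod 262), giving 181⁻¹ ≡ 207.
x ≡ 181⁻¹·58 ≡ 207·58 ≡ 216 (mod 262).

216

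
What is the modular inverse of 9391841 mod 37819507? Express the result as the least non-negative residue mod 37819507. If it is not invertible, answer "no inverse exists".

33673570

Extended Euclidean algorithm:
37819507 = 4×9391841 + 252143
9391841 = 37×252143 + 62550
252143 = 4×62550 + 1943
62550 = 32×1943 + 374
1943 = 5×374 + 73
374 = 5×73 + 9
73 = 8×9 + 1
9 = 9×1 + 0
Since gcd(9391841, 37819507) = 1, back-substitute to write 1 as a combination:
1 = 73 − 8·9
1 = −8·374 + 41·73
1 = 41·1943 − 213·374
1 = −213·62550 + 6857·1943
1 = 6857·252143 − 27641·62550
1 = −27641·9391841 + 1029574·252143
1 = 1029574·37819507 − 4145937·9391841
So 9391841·(-4145937) ≡ 1 (mod 37819507), and -4145937 ≡ 33673570 (mod 37819507).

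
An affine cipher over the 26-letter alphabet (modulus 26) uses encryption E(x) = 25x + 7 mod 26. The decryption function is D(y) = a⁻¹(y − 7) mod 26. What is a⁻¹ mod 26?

gcd(26, 25) by repeated division:
26 = 1*25 + 1
25 = 25*1 + 0
gcd = 1, so the inverse exists. Back-substitute:
1 = 26 − 25
Thus 25·(-1) ≡ 1 (mod 26); reducing, -1 mod 26 = 25.

25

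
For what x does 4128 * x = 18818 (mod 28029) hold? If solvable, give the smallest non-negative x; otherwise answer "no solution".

no solution

gcd(4128, 28029):
28029 = 6·4128 + 3261
4128 = 1·3261 + 867
3261 = 3·867 + 660
867 = 1·660 + 207
660 = 3·207 + 39
207 = 5·39 + 12
39 = 3·12 + 3
12 = 4·3 + 0
gcd = 3, but 3 ∤ 18818, so the congruence has no solution.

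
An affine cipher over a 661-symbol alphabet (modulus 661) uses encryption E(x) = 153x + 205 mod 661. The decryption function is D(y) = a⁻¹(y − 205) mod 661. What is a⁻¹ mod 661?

Apply the Euclidean algorithm to 661 and 153:
661 = 4·153 + 49
153 = 3·49 + 6
49 = 8·6 + 1
6 = 6·1 + 0
Since gcd(153, 661) = 1, back-substitute to write 1 as a combination:
1 = 49 − 8·6
1 = −8·153 + 25·49
1 = 25·661 − 108·153
Thus 153·(-108) ≡ 1 (mod 661); reducing, -108 mod 661 = 553.

553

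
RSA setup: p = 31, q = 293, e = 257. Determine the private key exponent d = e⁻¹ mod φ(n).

φ(n) = (p−1)(q−1) = 30·292 = 8760.
Need d with 257·d ≡ 1 (mod 8760). Apply the extended Euclidean algorithm:
8760 = 34·257 + 22
257 = 11·22 + 15
22 = 1·15 + 7
15 = 2·7 + 1
7 = 7·1 + 0
Back-substitute:
1 = 15 − 2·7
1 = −2·22 + 3·15
1 = 3·257 − 35·22
1 = −35·8760 + 1193·257
So 257·1193 ≡ 1 (mod 8760), hence d = 1193.

1193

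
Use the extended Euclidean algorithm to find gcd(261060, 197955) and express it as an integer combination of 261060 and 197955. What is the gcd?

15

Repeated division:
261060 = 1*197955 + 63105
197955 = 3*63105 + 8640
63105 = 7*8640 + 2625
8640 = 3*2625 + 765
2625 = 3*765 + 330
765 = 2*330 + 105
330 = 3*105 + 15
105 = 7*15 + 0
gcd(261060, 197955) = 15.
Working backward:
15 = 330 − 3·105
15 = −3·765 + 7·330
15 = 7·2625 − 24·765
15 = −24·8640 + 79·2625
15 = 79·63105 − 577·8640
15 = −577·197955 + 1810·63105
15 = 1810·261060 − 2387·197955
So 15 = (1810)·261060 + (-2387)·197955.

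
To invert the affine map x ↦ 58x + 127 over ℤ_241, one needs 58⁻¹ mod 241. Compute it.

Run Euclid on (241, 58):
241 = 4×58 + 9
58 = 6×9 + 4
9 = 2×4 + 1
4 = 4×1 + 0
The gcd is 1. Working backward:
1 = 9 − 2·4
1 = −2·58 + 13·9
1 = 13·241 − 54·58
So 58·(-54) ≡ 1 (mod 241), and -54 ≡ 187 (mod 241).

187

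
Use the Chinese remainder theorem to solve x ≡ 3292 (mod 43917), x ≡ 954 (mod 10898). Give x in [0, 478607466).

8523190

Write x = 3292 + 43917·k. Then 43917·k ≡ 954 − 3292 ≡ 8560 (mod 10898).
Need 43917⁻¹ mod 10898. Extended Euclid on (10898, 325):
10898 = 33×325 + 173
325 = 1×173 + 152
173 = 1×152 + 21
152 = 7×21 + 5
21 = 4×5 + 1
5 = 5×1 + 0
Back-substitute:
1 = 21 − 4·5
1 = −4·152 + 29·21
1 = 29·173 − 33·152
1 = −33·325 + 62·173
1 = 62·10898 − 2079·325
43917⁻¹ ≡ 8819 (mod 10898), so k ≡ 8819·8560 ≡ 194 (mod 10898).
x = 3292 + 43917·194 = 8523190.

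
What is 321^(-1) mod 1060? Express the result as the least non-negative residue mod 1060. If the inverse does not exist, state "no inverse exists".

Extended Euclidean algorithm:
1060 = 3×321 + 97
321 = 3×97 + 30
97 = 3×30 + 7
30 = 4×7 + 2
7 = 3×2 + 1
2 = 2×1 + 0
The gcd is 1. Working backward:
1 = 7 − 3·2
1 = −3·30 + 13·7
1 = 13·97 − 42·30
1 = −42·321 + 139·97
1 = 139·1060 − 459·321
Thus 321·(-459) ≡ 1 (mod 1060); reducing, -459 mod 1060 = 601.

601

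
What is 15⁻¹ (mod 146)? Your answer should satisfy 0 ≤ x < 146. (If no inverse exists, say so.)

gcd(146, 15) by repeated division:
146 = 9·15 + 11
15 = 1·11 + 4
11 = 2·4 + 3
4 = 1·3 + 1
3 = 3·1 + 0
gcd = 1, so the inverse exists. Back-substitute:
1 = 4 − 3
1 = −11 + 3·4
1 = 3·15 − 4·11
1 = −4·146 + 39·15
So 15·39 ≡ 1 (mod 146).

39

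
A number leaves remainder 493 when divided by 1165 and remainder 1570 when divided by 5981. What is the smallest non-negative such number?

Write x = 493 + 1165·k. Then 1165·k ≡ 1570 − 493 ≡ 1077 (mod 5981).
Need 1165⁻¹ mod 5981. Extended Euclid on (5981, 1165):
5981 = 5·1165 + 156
1165 = 7·156 + 73
156 = 2·73 + 10
73 = 7·10 + 3
10 = 3·3 + 1
3 = 3·1 + 0
Back-substitute:
1 = 10 − 3·3
1 = −3·73 + 22·10
1 = 22·156 − 47·73
1 = −47·1165 + 351·156
1 = 351·5981 − 1802·1165
1165⁻¹ ≡ 4179 (mod 5981), so k ≡ 4179·1077 ≡ 3071 (mod 5981).
x = 493 + 1165·3071 = 3578208.

3578208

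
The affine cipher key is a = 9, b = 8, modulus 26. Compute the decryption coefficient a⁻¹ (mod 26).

Run Euclid on (26, 9):
26 = 2*9 + 8
9 = 1*8 + 1
8 = 8*1 + 0
gcd = 1, so the inverse exists. Back-substitute:
1 = 9 − 8
1 = −26 + 3·9
So 9·3 ≡ 1 (mod 26).

3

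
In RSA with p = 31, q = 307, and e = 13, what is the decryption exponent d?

4237

φ(n) = (p−1)(q−1) = 30·306 = 9180.
Need d with 13·d ≡ 1 (mod 9180). Apply the extended Euclidean algorithm:
9180 = 706*13 + 2
13 = 6*2 + 1
2 = 2*1 + 0
Back-substitute:
1 = 13 − 6·2
1 = −6·9180 + 4237·13
So 13·4237 ≡ 1 (mod 9180), hence d = 4237.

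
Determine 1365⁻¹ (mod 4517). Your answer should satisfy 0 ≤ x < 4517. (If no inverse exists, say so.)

gcd(4517, 1365) by repeated division:
4517 = 3·1365 + 422
1365 = 3·422 + 99
422 = 4·99 + 26
99 = 3·26 + 21
26 = 1·21 + 5
21 = 4·5 + 1
5 = 5·1 + 0
The gcd is 1. Working backward:
1 = 21 − 4·5
1 = −4·26 + 5·21
1 = 5·99 − 19·26
1 = −19·422 + 81·99
1 = 81·1365 − 262·422
1 = −262·4517 + 867·1365
So 1365·867 ≡ 1 (mod 4517).

867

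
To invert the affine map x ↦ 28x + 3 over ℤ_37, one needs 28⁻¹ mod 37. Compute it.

Apply the Euclidean algorithm to 37 and 28:
37 = 1*28 + 9
28 = 3*9 + 1
9 = 9*1 + 0
gcd = 1, so the inverse exists. Back-substitute:
1 = 28 − 3·9
1 = −3·37 + 4·28
So 28·4 ≡ 1 (mod 37).

4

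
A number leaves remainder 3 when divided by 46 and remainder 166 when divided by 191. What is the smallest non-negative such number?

Write x = 3 + 46·k. Then 46·k ≡ 166 − 3 ≡ 163 (mod 191).
Need 46⁻¹ mod 191. Extended Euclid on (191, 46):
191 = 4*46 + 7
46 = 6*7 + 4
7 = 1*4 + 3
4 = 1*3 + 1
3 = 3*1 + 0
Back-substitute:
1 = 4 − 3
1 = −7 + 2·4
1 = 2·46 − 13·7
1 = −13·191 + 54·46
46⁻¹ ≡ 54 (mod 191), so k ≡ 54·163 ≡ 16 (mod 191).
x = 3 + 46·16 = 739.

739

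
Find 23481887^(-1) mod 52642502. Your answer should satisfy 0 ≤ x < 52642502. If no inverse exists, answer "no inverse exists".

Compute gcd(23481887, 52642502):
52642502 = 2·23481887 + 5678728
23481887 = 4·5678728 + 766975
5678728 = 7·766975 + 309903
766975 = 2·309903 + 147169
309903 = 2·147169 + 15565
147169 = 9·15565 + 7084
15565 = 2·7084 + 1397
7084 = 5·1397 + 99
1397 = 14·99 + 11
99 = 9·11 + 0
The gcd is 11, not 1, hence no inverse exists.

no inverse exists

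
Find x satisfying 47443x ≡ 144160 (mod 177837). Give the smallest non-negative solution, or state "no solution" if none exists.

no solution

gcd(47443, 177837):
177837 = 3×47443 + 35508
47443 = 1×35508 + 11935
35508 = 2×11935 + 11638
11935 = 1×11638 + 297
11638 = 39×297 + 55
297 = 5×55 + 22
55 = 2×22 + 11
22 = 2×11 + 0
gcd = 11, but 11 ∤ 144160, so the congruence has no solution.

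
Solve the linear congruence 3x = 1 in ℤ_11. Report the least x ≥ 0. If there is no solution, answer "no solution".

First find gcd(3, 11):
11 = 3*3 + 2
3 = 1*2 + 1
2 = 2*1 + 0
gcd = 1, so a unique solution mod 11 exists.
Back-substitute for the Bézout coefficients:
1 = 3 − 2
1 = −11 + 4·3
So 3·(4) ≡ 1 (mod 11), giving 3⁻¹ ≡ 4.
x ≡ 3⁻¹·1 ≡ 4·1 ≡ 4 (mod 11).

4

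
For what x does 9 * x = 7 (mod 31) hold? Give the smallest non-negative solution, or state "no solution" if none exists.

18

First find gcd(9, 31):
31 = 3*9 + 4
9 = 2*4 + 1
4 = 4*1 + 0
gcd = 1, so a unique solution mod 31 exists.
Back-substitute for the Bézout coefficients:
1 = 9 − 2·4
1 = −2·31 + 7·9
So 9·(7) ≡ 1 (mod 31), giving 9⁻¹ ≡ 7.
x ≡ 9⁻¹·7 ≡ 7·7 ≡ 18 (mod 31).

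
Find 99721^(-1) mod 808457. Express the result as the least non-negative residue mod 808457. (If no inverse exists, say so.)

43868

Run Euclid on (808457, 99721):
808457 = 8*99721 + 10689
99721 = 9*10689 + 3520
10689 = 3*3520 + 129
3520 = 27*129 + 37
129 = 3*37 + 18
37 = 2*18 + 1
18 = 18*1 + 0
The gcd is 1. Working backward:
1 = 37 − 2·18
1 = −2·129 + 7·37
1 = 7·3520 − 191·129
1 = −191·10689 + 580·3520
1 = 580·99721 − 5411·10689
1 = −5411·808457 + 43868·99721
So 99721·43868 ≡ 1 (mod 808457).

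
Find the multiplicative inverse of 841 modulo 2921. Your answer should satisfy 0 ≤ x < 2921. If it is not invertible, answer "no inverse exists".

844

Run Euclid on (2921, 841):
2921 = 3*841 + 398
841 = 2*398 + 45
398 = 8*45 + 38
45 = 1*38 + 7
38 = 5*7 + 3
7 = 2*3 + 1
3 = 3*1 + 0
gcd = 1, so the inverse exists. Back-substitute:
1 = 7 − 2·3
1 = −2·38 + 11·7
1 = 11·45 − 13·38
1 = −13·398 + 115·45
1 = 115·841 − 243·398
1 = −243·2921 + 844·841
So 841·844 ≡ 1 (mod 2921).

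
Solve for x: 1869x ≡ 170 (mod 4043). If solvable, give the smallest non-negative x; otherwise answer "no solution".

First find gcd(1869, 4043):
4043 = 2*1869 + 305
1869 = 6*305 + 39
305 = 7*39 + 32
39 = 1*32 + 7
32 = 4*7 + 4
7 = 1*4 + 3
4 = 1*3 + 1
3 = 3*1 + 0
gcd = 1, so a unique solution mod 4043 exists.
Back-substitute for the Bézout coefficients:
1 = 4 − 3
1 = −7 + 2·4
1 = 2·32 − 9·7
1 = −9·39 + 11·32
1 = 11·305 − 86·39
1 = −86·1869 + 527·305
1 = 527·4043 − 1140·1869
So 1869·(-1140) ≡ 1 (mod 4043), giving 1869⁻¹ ≡ 2903.
x ≡ 1869⁻¹·170 ≡ 2903·170 ≡ 264 (mod 4043).

264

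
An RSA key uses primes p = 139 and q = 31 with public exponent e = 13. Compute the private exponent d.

637

φ(n) = (p−1)(q−1) = 138·30 = 4140.
Need d with 13·d ≡ 1 (mod 4140). Apply the extended Euclidean algorithm:
4140 = 318*13 + 6
13 = 2*6 + 1
6 = 6*1 + 0
Back-substitute:
1 = 13 − 2·6
1 = −2·4140 + 637·13
So 13·637 ≡ 1 (mod 4140), hence d = 637.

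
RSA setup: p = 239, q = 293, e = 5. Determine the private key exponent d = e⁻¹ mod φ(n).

φ(n) = (p−1)(q−1) = 238·292 = 69496.
Need d with 5·d ≡ 1 (mod 69496). Apply the extended Euclidean algorithm:
69496 = 13899×5 + 1
5 = 5×1 + 0
Back-substitute:
1 = 69496 − 13899·5
So 5·(-13899) ≡ 1 (mod 69496), hence d ≡ -13899 ≡ 55597 (mod 69496).

55597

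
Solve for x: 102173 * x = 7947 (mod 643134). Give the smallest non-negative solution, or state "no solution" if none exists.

233673

First find gcd(102173, 643134):
643134 = 6×102173 + 30096
102173 = 3×30096 + 11885
30096 = 2×11885 + 6326
11885 = 1×6326 + 5559
6326 = 1×5559 + 767
5559 = 7×767 + 190
767 = 4×190 + 7
190 = 27×7 + 1
7 = 7×1 + 0
gcd = 1, so a unique solution mod 643134 exists.
Back-substitute for the Bézout coefficients:
1 = 190 − 27·7
1 = −27·767 + 109·190
1 = 109·5559 − 790·767
1 = −790·6326 + 899·5559
1 = 899·11885 − 1689·6326
1 = −1689·30096 + 4277·11885
1 = 4277·102173 − 14520·30096
1 = −14520·643134 + 91397·102173
So 102173·(91397) ≡ 1 (mod 643134), giving 102173⁻¹ ≡ 91397.
x ≡ 102173⁻¹·7947 ≡ 91397·7947 ≡ 233673 (mod 643134).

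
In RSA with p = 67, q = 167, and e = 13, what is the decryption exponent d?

7585

φ(n) = (p−1)(q−1) = 66·166 = 10956.
Need d with 13·d ≡ 1 (mod 10956). Apply the extended Euclidean algorithm:
10956 = 842·13 + 10
13 = 1·10 + 3
10 = 3·3 + 1
3 = 3·1 + 0
Back-substitute:
1 = 10 − 3·3
1 = −3·13 + 4·10
1 = 4·10956 − 3371·13
So 13·(-3371) ≡ 1 (mod 10956), hence d ≡ -3371 ≡ 7585 (mod 10956).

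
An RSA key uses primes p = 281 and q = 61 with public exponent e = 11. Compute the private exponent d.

φ(n) = (p−1)(q−1) = 280·60 = 16800.
Need d with 11·d ≡ 1 (mod 16800). Apply the extended Euclidean algorithm:
16800 = 1527·11 + 3
11 = 3·3 + 2
3 = 1·2 + 1
2 = 2·1 + 0
Back-substitute:
1 = 3 − 2
1 = −11 + 4·3
1 = 4·16800 − 6109·11
So 11·(-6109) ≡ 1 (mod 16800), hence d ≡ -6109 ≡ 10691 (mod 16800).

10691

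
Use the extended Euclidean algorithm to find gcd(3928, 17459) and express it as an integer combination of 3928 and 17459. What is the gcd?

Euclidean algorithm:
17459 = 4*3928 + 1747
3928 = 2*1747 + 434
1747 = 4*434 + 11
434 = 39*11 + 5
11 = 2*5 + 1
5 = 5*1 + 0
gcd(3928, 17459) = 1.
Express as a combination:
1 = 11 − 2·5
1 = −2·434 + 79·11
1 = 79·1747 − 318·434
1 = −318·3928 + 715·1747
1 = 715·17459 − 3178·3928
So 1 = (715)·17459 + (-3178)·3928.

1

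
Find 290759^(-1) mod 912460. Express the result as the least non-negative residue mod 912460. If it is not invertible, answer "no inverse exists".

372859

Apply the Euclidean algorithm to 912460 and 290759:
912460 = 3*290759 + 40183
290759 = 7*40183 + 9478
40183 = 4*9478 + 2271
9478 = 4*2271 + 394
2271 = 5*394 + 301
394 = 1*301 + 93
301 = 3*93 + 22
93 = 4*22 + 5
22 = 4*5 + 2
5 = 2*2 + 1
2 = 2*1 + 0
The gcd is 1. Working backward:
1 = 5 − 2·2
1 = −2·22 + 9·5
1 = 9·93 − 38·22
1 = −38·301 + 123·93
1 = 123·394 − 161·301
1 = −161·2271 + 928·394
1 = 928·9478 − 3873·2271
1 = −3873·40183 + 16420·9478
1 = 16420·290759 − 118813·40183
1 = −118813·912460 + 372859·290759
So 290759·372859 ≡ 1 (mod 912460).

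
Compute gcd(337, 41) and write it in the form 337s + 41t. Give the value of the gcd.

Repeated division:
337 = 8*41 + 9
41 = 4*9 + 5
9 = 1*5 + 4
5 = 1*4 + 1
4 = 4*1 + 0
gcd(337, 41) = 1.
Back-substituting:
1 = 5 − 4
1 = −9 + 2·5
1 = 2·41 − 9·9
1 = −9·337 + 74·41
So 1 = (-9)·337 + (74)·41.

1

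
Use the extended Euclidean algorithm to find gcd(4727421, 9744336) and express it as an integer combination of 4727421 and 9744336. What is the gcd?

Euclidean algorithm:
9744336 = 2*4727421 + 289494
4727421 = 16*289494 + 95517
289494 = 3*95517 + 2943
95517 = 32*2943 + 1341
2943 = 2*1341 + 261
1341 = 5*261 + 36
261 = 7*36 + 9
36 = 4*9 + 0
gcd(4727421, 9744336) = 9.
Back-substituting:
9 = 261 − 7·36
9 = −7·1341 + 36·261
9 = 36·2943 − 79·1341
9 = −79·95517 + 2564·2943
9 = 2564·289494 − 7771·95517
9 = −7771·4727421 + 126900·289494
9 = 126900·9744336 − 261571·4727421
So 9 = (126900)·9744336 + (-261571)·4727421.

9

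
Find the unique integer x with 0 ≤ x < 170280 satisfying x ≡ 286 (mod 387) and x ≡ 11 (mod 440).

21571

Write x = 286 + 387·k. Then 387·k ≡ 11 − 286 ≡ 165 (mod 440).
Need 387⁻¹ mod 440. Extended Euclid on (440, 387):
440 = 1×387 + 53
387 = 7×53 + 16
53 = 3×16 + 5
16 = 3×5 + 1
5 = 5×1 + 0
Back-substitute:
1 = 16 − 3·5
1 = −3·53 + 10·16
1 = 10·387 − 73·53
1 = −73·440 + 83·387
387⁻¹ ≡ 83 (mod 440), so k ≡ 83·165 ≡ 55 (mod 440).
x = 286 + 387·55 = 21571.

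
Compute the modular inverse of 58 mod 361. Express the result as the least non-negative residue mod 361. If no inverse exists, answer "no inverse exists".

Extended Euclidean algorithm:
361 = 6·58 + 13
58 = 4·13 + 6
13 = 2·6 + 1
6 = 6·1 + 0
gcd = 1, so the inverse exists. Back-substitute:
1 = 13 − 2·6
1 = −2·58 + 9·13
1 = 9·361 − 56·58
So 58·(-56) ≡ 1 (mod 361), and -56 ≡ 305 (mod 361).

305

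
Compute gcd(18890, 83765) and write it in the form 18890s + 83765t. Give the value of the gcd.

5

Apply Euclid's algorithm to 83765 and 18890:
83765 = 4*18890 + 8205
18890 = 2*8205 + 2480
8205 = 3*2480 + 765
2480 = 3*765 + 185
765 = 4*185 + 25
185 = 7*25 + 10
25 = 2*10 + 5
10 = 2*5 + 0
gcd(18890, 83765) = 5.
Working backward:
5 = 25 − 2·10
5 = −2·185 + 15·25
5 = 15·765 − 62·185
5 = −62·2480 + 201·765
5 = 201·8205 − 665·2480
5 = −665·18890 + 1531·8205
5 = 1531·83765 − 6789·18890
So 5 = (1531)·83765 + (-6789)·18890.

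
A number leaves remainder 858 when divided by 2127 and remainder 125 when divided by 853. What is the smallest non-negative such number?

Write x = 858 + 2127·k. Then 2127·k ≡ 125 − 858 ≡ 120 (mod 853).
Need 2127⁻¹ mod 853. Extended Euclid on (853, 421):
853 = 2*421 + 11
421 = 38*11 + 3
11 = 3*3 + 2
3 = 1*2 + 1
2 = 2*1 + 0
Back-substitute:
1 = 3 − 2
1 = −11 + 4·3
1 = 4·421 − 153·11
1 = −153·853 + 310·421
2127⁻¹ ≡ 310 (mod 853), so k ≡ 310·120 ≡ 521 (mod 853).
x = 858 + 2127·521 = 1109025.

1109025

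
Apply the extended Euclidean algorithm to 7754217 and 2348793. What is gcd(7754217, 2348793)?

Apply Euclid's algorithm to 7754217 and 2348793:
7754217 = 3×2348793 + 707838
2348793 = 3×707838 + 225279
707838 = 3×225279 + 32001
225279 = 7×32001 + 1272
32001 = 25×1272 + 201
1272 = 6×201 + 66
201 = 3×66 + 3
66 = 22×3 + 0
gcd(7754217, 2348793) = 3.
Back-substituting:
3 = 201 − 3·66
3 = −3·1272 + 19·201
3 = 19·32001 − 478·1272
3 = −478·225279 + 3365·32001
3 = 3365·707838 − 10573·225279
3 = −10573·2348793 + 35084·707838
3 = 35084·7754217 − 115825·2348793
So 3 = (35084)·7754217 + (-115825)·2348793.

3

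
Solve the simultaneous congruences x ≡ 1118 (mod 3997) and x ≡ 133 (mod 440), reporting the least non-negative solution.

940413

Write x = 1118 + 3997·k. Then 3997·k ≡ 133 − 1118 ≡ 335 (mod 440).
Need 3997⁻¹ mod 440. Extended Euclid on (440, 37):
440 = 11*37 + 33
37 = 1*33 + 4
33 = 8*4 + 1
4 = 4*1 + 0
Back-substitute:
1 = 33 − 8·4
1 = −8·37 + 9·33
1 = 9·440 − 107·37
3997⁻¹ ≡ 333 (mod 440), so k ≡ 333·335 ≡ 235 (mod 440).
x = 1118 + 3997·235 = 940413.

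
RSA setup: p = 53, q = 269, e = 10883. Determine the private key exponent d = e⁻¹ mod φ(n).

3387

φ(n) = (p−1)(q−1) = 52·268 = 13936.
Need d with 10883·d ≡ 1 (mod 13936). Apply the extended Euclidean algorithm:
13936 = 1×10883 + 3053
10883 = 3×3053 + 1724
3053 = 1×1724 + 1329
1724 = 1×1329 + 395
1329 = 3×395 + 144
395 = 2×144 + 107
144 = 1×107 + 37
107 = 2×37 + 33
37 = 1×33 + 4
33 = 8×4 + 1
4 = 4×1 + 0
Back-substitute:
1 = 33 − 8·4
1 = −8·37 + 9·33
1 = 9·107 − 26·37
1 = −26·144 + 35·107
1 = 35·395 − 96·144
1 = −96·1329 + 323·395
1 = 323·1724 − 419·1329
1 = −419·3053 + 742·1724
1 = 742·10883 − 2645·3053
1 = −2645·13936 + 3387·10883
So 10883·3387 ≡ 1 (mod 13936), hence d = 3387.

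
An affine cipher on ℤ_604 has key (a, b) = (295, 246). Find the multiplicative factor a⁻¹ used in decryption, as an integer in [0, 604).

Apply the Euclidean algorithm to 604 and 295:
604 = 2*295 + 14
295 = 21*14 + 1
14 = 14*1 + 0
The gcd is 1. Working backward:
1 = 295 − 21·14
1 = −21·604 + 43·295
So 295·43 ≡ 1 (mod 604).

43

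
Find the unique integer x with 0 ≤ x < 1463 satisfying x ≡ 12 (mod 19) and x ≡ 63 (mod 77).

Write x = 12 + 19·k. Then 19·k ≡ 63 − 12 ≡ 51 (mod 77).
Need 19⁻¹ mod 77. Extended Euclid on (77, 19):
77 = 4×19 + 1
19 = 19×1 + 0
Back-substitute:
1 = 77 − 4·19
19⁻¹ ≡ 73 (mod 77), so k ≡ 73·51 ≡ 27 (mod 77).
x = 12 + 19·27 = 525.

525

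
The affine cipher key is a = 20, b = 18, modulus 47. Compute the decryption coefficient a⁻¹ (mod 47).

40

Extended Euclidean algorithm:
47 = 2×20 + 7
20 = 2×7 + 6
7 = 1×6 + 1
6 = 6×1 + 0
Since gcd(20, 47) = 1, back-substitute to write 1 as a combination:
1 = 7 − 6
1 = −20 + 3·7
1 = 3·47 − 7·20
So 20·(-7) ≡ 1 (mod 47), and -7 ≡ 40 (mod 47).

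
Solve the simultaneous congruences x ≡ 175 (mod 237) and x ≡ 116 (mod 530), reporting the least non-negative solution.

38806

Write x = 175 + 237·k. Then 237·k ≡ 116 − 175 ≡ 471 (mod 530).
Need 237⁻¹ mod 530. Extended Euclid on (530, 237):
530 = 2·237 + 56
237 = 4·56 + 13
56 = 4·13 + 4
13 = 3·4 + 1
4 = 4·1 + 0
Back-substitute:
1 = 13 − 3·4
1 = −3·56 + 13·13
1 = 13·237 − 55·56
1 = −55·530 + 123·237
237⁻¹ ≡ 123 (mod 530), so k ≡ 123·471 ≡ 163 (mod 530).
x = 175 + 237·163 = 38806.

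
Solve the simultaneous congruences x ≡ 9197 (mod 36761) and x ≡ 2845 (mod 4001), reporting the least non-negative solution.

Write x = 9197 + 36761·k. Then 36761·k ≡ 2845 − 9197 ≡ 1650 (mod 4001).
Need 36761⁻¹ mod 4001. Extended Euclid on (4001, 752):
4001 = 5×752 + 241
752 = 3×241 + 29
241 = 8×29 + 9
29 = 3×9 + 2
9 = 4×2 + 1
2 = 2×1 + 0
Back-substitute:
1 = 9 − 4·2
1 = −4·29 + 13·9
1 = 13·241 − 108·29
1 = −108·752 + 337·241
1 = 337·4001 − 1793·752
36761⁻¹ ≡ 2208 (mod 4001), so k ≡ 2208·1650 ≡ 2290 (mod 4001).
x = 9197 + 36761·2290 = 84191887.

84191887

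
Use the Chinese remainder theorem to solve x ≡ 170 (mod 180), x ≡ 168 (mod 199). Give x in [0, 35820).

7730

Write x = 170 + 180·k. Then 180·k ≡ 168 − 170 ≡ 197 (mod 199).
Need 180⁻¹ mod 199. Extended Euclid on (199, 180):
199 = 1·180 + 19
180 = 9·19 + 9
19 = 2·9 + 1
9 = 9·1 + 0
Back-substitute:
1 = 19 − 2·9
1 = −2·180 + 19·19
1 = 19·199 − 21·180
180⁻¹ ≡ 178 (mod 199), so k ≡ 178·197 ≡ 42 (mod 199).
x = 170 + 180·42 = 7730.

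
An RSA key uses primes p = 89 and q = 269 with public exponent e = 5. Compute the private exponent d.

φ(n) = (p−1)(q−1) = 88·268 = 23584.
Need d with 5·d ≡ 1 (mod 23584). Apply the extended Euclidean algorithm:
23584 = 4716·5 + 4
5 = 1·4 + 1
4 = 4·1 + 0
Back-substitute:
1 = 5 − 4
1 = −23584 + 4717·5
So 5·4717 ≡ 1 (mod 23584), hence d = 4717.

4717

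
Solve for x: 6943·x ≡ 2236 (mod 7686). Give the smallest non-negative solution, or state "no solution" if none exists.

First find gcd(6943, 7686):
7686 = 1×6943 + 743
6943 = 9×743 + 256
743 = 2×256 + 231
256 = 1×231 + 25
231 = 9×25 + 6
25 = 4×6 + 1
6 = 6×1 + 0
gcd = 1, so a unique solution mod 7686 exists.
Back-substitute for the Bézout coefficients:
1 = 25 − 4·6
1 = −4·231 + 37·25
1 = 37·256 − 41·231
1 = −41·743 + 119·256
1 = 119·6943 − 1112·743
1 = −1112·7686 + 1231·6943
So 6943·(1231) ≡ 1 (mod 7686), giving 6943⁻¹ ≡ 1231.
x ≡ 6943⁻¹·2236 ≡ 1231·2236 ≡ 928 (mod 7686).

928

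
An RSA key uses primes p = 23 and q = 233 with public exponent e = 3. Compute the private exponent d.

3403

φ(n) = (p−1)(q−1) = 22·232 = 5104.
Need d with 3·d ≡ 1 (mod 5104). Apply the extended Euclidean algorithm:
5104 = 1701×3 + 1
3 = 3×1 + 0
Back-substitute:
1 = 5104 − 1701·3
So 3·(-1701) ≡ 1 (mod 5104), hence d ≡ -1701 ≡ 3403 (mod 5104).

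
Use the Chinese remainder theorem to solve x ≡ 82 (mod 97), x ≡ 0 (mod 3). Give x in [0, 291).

Write x = 82 + 97·k. Then 97·k ≡ 0 − 82 ≡ 2 (mod 3).
Need 97⁻¹ mod 3. Extended Euclid on (3, 1):
3 = 3×1 + 0
97⁻¹ ≡ 1 (mod 3), so k ≡ 1·2 ≡ 2 (mod 3).
x = 82 + 97·2 = 276.

276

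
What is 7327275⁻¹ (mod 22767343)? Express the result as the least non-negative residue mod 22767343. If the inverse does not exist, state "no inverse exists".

21079410

Run Euclid on (22767343, 7327275):
22767343 = 3·7327275 + 785518
7327275 = 9·785518 + 257613
785518 = 3·257613 + 12679
257613 = 20·12679 + 4033
12679 = 3·4033 + 580
4033 = 6·580 + 553
580 = 1·553 + 27
553 = 20·27 + 13
27 = 2·13 + 1
13 = 13·1 + 0
gcd = 1, so the inverse exists. Back-substitute:
1 = 27 − 2·13
1 = −2·553 + 41·27
1 = 41·580 − 43·553
1 = −43·4033 + 299·580
1 = 299·12679 − 940·4033
1 = −940·257613 + 19099·12679
1 = 19099·785518 − 58237·257613
1 = −58237·7327275 + 543232·785518
1 = 543232·22767343 − 1687933·7327275
Thus 7327275·(-1687933) ≡ 1 (mod 22767343); reducing, -1687933 mod 22767343 = 21079410.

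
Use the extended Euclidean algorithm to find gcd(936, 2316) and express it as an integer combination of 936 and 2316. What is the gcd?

12

Euclidean algorithm:
2316 = 2×936 + 444
936 = 2×444 + 48
444 = 9×48 + 12
48 = 4×12 + 0
gcd(936, 2316) = 12.
Express as a combination:
12 = 444 − 9·48
12 = −9·936 + 19·444
12 = 19·2316 − 47·936
So 12 = (19)·2316 + (-47)·936.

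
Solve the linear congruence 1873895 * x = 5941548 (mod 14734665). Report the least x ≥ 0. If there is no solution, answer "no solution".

gcd(1873895, 14734665):
14734665 = 7×1873895 + 1617400
1873895 = 1×1617400 + 256495
1617400 = 6×256495 + 78430
256495 = 3×78430 + 21205
78430 = 3×21205 + 14815
21205 = 1×14815 + 6390
14815 = 2×6390 + 2035
6390 = 3×2035 + 285
2035 = 7×285 + 40
285 = 7×40 + 5
40 = 8×5 + 0
gcd = 5, but 5 ∤ 5941548, so the congruence has no solution.

no solution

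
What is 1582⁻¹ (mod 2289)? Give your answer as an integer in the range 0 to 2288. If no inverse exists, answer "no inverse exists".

no inverse exists

Euclidean algorithm on 2289, 1582:
2289 = 1*1582 + 707
1582 = 2*707 + 168
707 = 4*168 + 35
168 = 4*35 + 28
35 = 1*28 + 7
28 = 4*7 + 0
Since gcd = 7 > 1, 1582 is not a unit mod 2289.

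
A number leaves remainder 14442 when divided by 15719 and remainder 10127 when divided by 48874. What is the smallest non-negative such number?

Write x = 14442 + 15719·k. Then 15719·k ≡ 10127 − 14442 ≡ 44559 (mod 48874).
Need 15719⁻¹ mod 48874. Extended Euclid on (48874, 15719):
48874 = 3·15719 + 1717
15719 = 9·1717 + 266
1717 = 6·266 + 121
266 = 2·121 + 24
121 = 5·24 + 1
24 = 24·1 + 0
Back-substitute:
1 = 121 − 5·24
1 = −5·266 + 11·121
1 = 11·1717 − 71·266
1 = −71·15719 + 650·1717
1 = 650·48874 − 2021·15719
15719⁻¹ ≡ 46853 (mod 48874), so k ≡ 46853·44559 ≡ 21043 (mod 48874).
x = 14442 + 15719·21043 = 330789359.

330789359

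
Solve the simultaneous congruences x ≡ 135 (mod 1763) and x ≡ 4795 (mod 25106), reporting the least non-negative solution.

36057011

Write x = 135 + 1763·k. Then 1763·k ≡ 4795 − 135 ≡ 4660 (mod 25106).
Need 1763⁻¹ mod 25106. Extended Euclid on (25106, 1763):
25106 = 14×1763 + 424
1763 = 4×424 + 67
424 = 6×67 + 22
67 = 3×22 + 1
22 = 22×1 + 0
Back-substitute:
1 = 67 − 3·22
1 = −3·424 + 19·67
1 = 19·1763 − 79·424
1 = −79·25106 + 1125·1763
1763⁻¹ ≡ 1125 (mod 25106), so k ≡ 1125·4660 ≡ 20452 (mod 25106).
x = 135 + 1763·20452 = 36057011.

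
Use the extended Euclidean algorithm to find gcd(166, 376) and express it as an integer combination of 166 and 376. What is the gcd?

Apply Euclid's algorithm to 376 and 166:
376 = 2×166 + 44
166 = 3×44 + 34
44 = 1×34 + 10
34 = 3×10 + 4
10 = 2×4 + 2
4 = 2×2 + 0
gcd(166, 376) = 2.
Working backward:
2 = 10 − 2·4
2 = −2·34 + 7·10
2 = 7·44 − 9·34
2 = −9·166 + 34·44
2 = 34·376 − 77·166
So 2 = (34)·376 + (-77)·166.

2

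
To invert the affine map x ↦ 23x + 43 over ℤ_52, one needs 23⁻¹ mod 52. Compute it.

Apply the Euclidean algorithm to 52 and 23:
52 = 2·23 + 6
23 = 3·6 + 5
6 = 1·5 + 1
5 = 5·1 + 0
The gcd is 1. Working backward:
1 = 6 − 5
1 = −23 + 4·6
1 = 4·52 − 9·23
Hence 23⁻¹ ≡ -9 ≡ 43 (mod 52).

43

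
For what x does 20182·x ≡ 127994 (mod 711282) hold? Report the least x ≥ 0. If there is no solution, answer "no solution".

290870

First find gcd(20182, 711282):
711282 = 35×20182 + 4912
20182 = 4×4912 + 534
4912 = 9×534 + 106
534 = 5×106 + 4
106 = 26×4 + 2
4 = 2×2 + 0
gcd = 2 and 2 | 127994, so solutions exist. Divide through by 2: 10091x ≡ 63997 (mod 355641).
Now find 10091⁻¹ mod 355641:
355641 = 35·10091 + 2456
10091 = 4·2456 + 267
2456 = 9·267 + 53
267 = 5·53 + 2
53 = 26·2 + 1
2 = 2·1 + 0
Back-substitute:
1 = 53 − 26·2
1 = −26·267 + 131·53
1 = 131·2456 − 1205·267
1 = −1205·10091 + 4951·2456
1 = 4951·355641 − 174490·10091
So 10091·(-174490) ≡ 1 (mod 355641), i.e. 10091⁻¹ ≡ 181151.
Then x ≡ 181151·63997 ≡ 290870 (mod 355641); the smallest non-negative solution is x = 290870.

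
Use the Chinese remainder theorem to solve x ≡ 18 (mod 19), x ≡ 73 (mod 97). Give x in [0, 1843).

170

Write x = 18 + 19·k. Then 19·k ≡ 73 − 18 ≡ 55 (mod 97).
Need 19⁻¹ mod 97. Extended Euclid on (97, 19):
97 = 5·19 + 2
19 = 9·2 + 1
2 = 2·1 + 0
Back-substitute:
1 = 19 − 9·2
1 = −9·97 + 46·19
19⁻¹ ≡ 46 (mod 97), so k ≡ 46·55 ≡ 8 (mod 97).
x = 18 + 19·8 = 170.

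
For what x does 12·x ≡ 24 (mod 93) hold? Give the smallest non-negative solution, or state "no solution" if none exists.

2

First find gcd(12, 93):
93 = 7*12 + 9
12 = 1*9 + 3
9 = 3*3 + 0
gcd = 3 and 3 | 24, so solutions exist. Divide through by 3: 4x ≡ 8 (mod 31).
Now find 4⁻¹ mod 31:
31 = 7*4 + 3
4 = 1*3 + 1
3 = 3*1 + 0
Back-substitute:
1 = 4 − 3
1 = −31 + 8·4
So 4⁻¹ ≡ 8 (mod 31).
Then x ≡ 8·8 ≡ 2 (mod 31); the smallest non-negative solution is x = 2.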